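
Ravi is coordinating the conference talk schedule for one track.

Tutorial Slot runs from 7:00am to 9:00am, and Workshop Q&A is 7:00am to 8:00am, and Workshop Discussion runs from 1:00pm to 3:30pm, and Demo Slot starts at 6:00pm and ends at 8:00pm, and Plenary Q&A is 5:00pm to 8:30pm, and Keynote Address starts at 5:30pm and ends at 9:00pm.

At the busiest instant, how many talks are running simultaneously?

3

Sort all start/end points and keep a running count:
7:00am start Tutorial Slot → 1
7:00am start Workshop Q&A → 2
8:00am end Workshop Q&A → 1
9:00am end Tutorial Slot → 0
1:00pm start Workshop Discussion → 1
3:30pm end Workshop Discussion → 0
5:00pm start Plenary Q&A → 1
5:30pm start Keynote Address → 2
6:00pm start Demo Slot → 3
8:00pm end Demo Slot → 2
8:30pm end Plenary Q&A → 1
9:00pm end Keynote Address → 0
Peak is 3, at 6:00pm (Demo Slot, Keynote Address, Plenary Q&A).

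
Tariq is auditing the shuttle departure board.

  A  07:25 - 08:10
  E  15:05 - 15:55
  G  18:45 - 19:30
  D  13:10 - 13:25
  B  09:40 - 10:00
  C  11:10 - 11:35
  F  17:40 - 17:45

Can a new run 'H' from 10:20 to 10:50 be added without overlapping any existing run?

Yes — the slot is free

A: ends 08:10 at or before H starts 10:20 → clear.
B: ends 10:00 at or before H starts 10:20 → clear.
C: starts 11:10 at or after H ends 10:50 → clear.
D: starts 13:10 at or after H ends 10:50 → clear.
E: starts 15:05 at or after H ends 10:50 → clear.
F: starts 17:40 at or after H ends 10:50 → clear.
G: starts 18:45 at or after H ends 10:50 → clear.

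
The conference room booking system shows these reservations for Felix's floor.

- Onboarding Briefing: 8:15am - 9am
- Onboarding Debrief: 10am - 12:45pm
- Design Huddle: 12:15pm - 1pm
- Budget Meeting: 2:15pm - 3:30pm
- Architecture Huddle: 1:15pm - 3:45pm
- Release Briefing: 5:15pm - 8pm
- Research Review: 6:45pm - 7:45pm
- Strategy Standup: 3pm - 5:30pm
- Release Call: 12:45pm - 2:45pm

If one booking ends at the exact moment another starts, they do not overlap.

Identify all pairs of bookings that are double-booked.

Two intervals overlap when each starts before the other ends.
Sorted by start: Onboarding Briefing, Onboarding Debrief, Design Huddle, Release Call, Architecture Huddle, Budget Meeting, Strategy Standup, Release Briefing, Research Review.
Onboarding Debrief starts after Onboarding Briefing ends, so Onboarding Briefing has no further overlaps.
Design Huddle starts before Onboarding Debrief ends → Onboarding Debrief and Design Huddle overlap.
Release Call starts exactly when Onboarding Debrief ends (back-to-back, no overlap), so Onboarding Debrief has no further overlaps.
Release Call starts before Design Huddle ends → Design Huddle and Release Call overlap.
Architecture Huddle starts after Design Huddle ends, so Design Huddle has no further overlaps.
Architecture Huddle starts before Release Call ends → Release Call and Architecture Huddle overlap.
Budget Meeting starts before Release Call ends → Release Call and Budget Meeting overlap.
Strategy Standup starts after Release Call ends, so Release Call has no further overlaps.
Budget Meeting starts before Architecture Huddle ends → Architecture Huddle and Budget Meeting overlap.
Strategy Standup starts before Architecture Huddle ends → Architecture Huddle and Strategy Standup overlap.
Release Briefing starts after Architecture Huddle ends, so Architecture Huddle has no further overlaps.
Strategy Standup starts before Budget Meeting ends → Budget Meeting and Strategy Standup overlap.
Release Briefing starts after Budget Meeting ends, so Budget Meeting has no further overlaps.
Release Briefing starts before Strategy Standup ends → Strategy Standup and Release Briefing overlap.
Research Review starts after Strategy Standup ends.
Research Review starts before Release Briefing ends → Release Briefing and Research Review overlap.

Architecture Huddle & Budget Meeting, Architecture Huddle & Release Call, Architecture Huddle & Strategy Standup, Budget Meeting & Release Call, Budget Meeting & Strategy Standup, Design Huddle & Onboarding Debrief, Design Huddle & Release Call, Release Briefing & Research Review, Release Briefing & Strategy Standup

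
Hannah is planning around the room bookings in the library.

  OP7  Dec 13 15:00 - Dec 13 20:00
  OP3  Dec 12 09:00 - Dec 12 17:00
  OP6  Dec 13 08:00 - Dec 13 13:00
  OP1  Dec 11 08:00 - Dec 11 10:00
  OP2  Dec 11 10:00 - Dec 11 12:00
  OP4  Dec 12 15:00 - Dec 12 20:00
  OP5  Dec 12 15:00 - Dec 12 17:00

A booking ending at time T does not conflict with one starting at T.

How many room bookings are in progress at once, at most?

Walk through starts and ends in time order (an end at T is processed before a start at T):
Dec 11 08:00 start OP1 → 1
Dec 11 10:00 end OP1 → 0
Dec 11 10:00 start OP2 → 1
Dec 11 12:00 end OP2 → 0
Dec 12 09:00 start OP3 → 1
Dec 12 15:00 start OP4 → 2
Dec 12 15:00 start OP5 → 3
Dec 12 17:00 end OP3 → 2
Dec 12 17:00 end OP5 → 1
Dec 12 20:00 end OP4 → 0
Dec 13 08:00 start OP6 → 1
Dec 13 13:00 end OP6 → 0
Dec 13 15:00 start OP7 → 1
Dec 13 20:00 end OP7 → 0
Peak is 3, at Dec 12 15:00 (OP3, OP4, OP5).

3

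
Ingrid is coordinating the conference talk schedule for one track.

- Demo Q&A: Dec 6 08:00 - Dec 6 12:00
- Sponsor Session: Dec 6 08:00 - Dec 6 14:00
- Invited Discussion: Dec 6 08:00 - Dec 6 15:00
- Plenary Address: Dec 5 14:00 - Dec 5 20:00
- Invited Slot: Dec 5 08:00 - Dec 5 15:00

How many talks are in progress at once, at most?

3

Sort all start/end points and keep a running count:
Dec 5 08:00 start Invited Slot → 1
Dec 5 14:00 start Plenary Address → 2
Dec 5 15:00 end Invited Slot → 1
Dec 5 20:00 end Plenary Address → 0
Dec 6 08:00 start Demo Q&A → 1
Dec 6 08:00 start Invited Discussion → 2
Dec 6 08:00 start Sponsor Session → 3
Dec 6 12:00 end Demo Q&A → 2
Dec 6 14:00 end Sponsor Session → 1
Dec 6 15:00 end Invited Discussion → 0
Peak is 3, at Dec 6 08:00 (Demo Q&A, Invited Discussion, Sponsor Session).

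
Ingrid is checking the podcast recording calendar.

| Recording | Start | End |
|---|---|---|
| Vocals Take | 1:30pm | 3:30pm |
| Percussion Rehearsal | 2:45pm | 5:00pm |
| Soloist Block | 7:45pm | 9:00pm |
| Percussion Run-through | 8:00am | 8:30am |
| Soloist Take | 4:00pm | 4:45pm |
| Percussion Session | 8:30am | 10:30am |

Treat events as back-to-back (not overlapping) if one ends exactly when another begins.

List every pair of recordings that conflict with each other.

Sorted by start: Percussion Run-through, Percussion Session, Vocals Take, Percussion Rehearsal, Soloist Take, Soloist Block.
Percussion Session starts exactly when Percussion Run-through ends (back-to-back, no overlap), so nothing later overlaps Percussion Run-through either.
Vocals Take starts after Percussion Session ends, so nothing later overlaps Percussion Session either.
Percussion Rehearsal starts before Vocals Take ends → Vocals Take and Percussion Rehearsal overlap.
Soloist Take starts after Vocals Take ends, so nothing later overlaps Vocals Take either.
Soloist Take starts before Percussion Rehearsal ends → Percussion Rehearsal and Soloist Take overlap.
Soloist Block starts after Percussion Rehearsal ends.
Soloist Block starts after Soloist Take ends.

Percussion Rehearsal & Soloist Take, Percussion Rehearsal & Vocals Take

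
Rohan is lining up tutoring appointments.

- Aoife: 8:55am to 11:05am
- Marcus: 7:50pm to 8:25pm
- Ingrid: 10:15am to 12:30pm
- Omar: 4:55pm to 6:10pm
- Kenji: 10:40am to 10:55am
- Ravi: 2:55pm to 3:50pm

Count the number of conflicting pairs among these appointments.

Two intervals overlap when each starts before the other ends.
Sorted by start: Aoife, Ingrid, Kenji, Ravi, Omar, Marcus.
Ingrid starts before Aoife ends → Aoife and Ingrid overlap.
Kenji starts before Aoife ends → Aoife and Kenji overlap.
Ravi starts after Aoife ends; Aoife is clear from here.
Kenji starts before Ingrid ends → Ingrid and Kenji overlap.
Ravi starts after Ingrid ends; Ingrid is clear from here.
Ravi starts after Kenji ends; Kenji is clear from here.
Omar starts after Ravi ends; Ravi is clear from here.
Marcus starts after Omar ends.
Overlapping pairs: Aoife & Ingrid, Aoife & Kenji, Ingrid & Kenji — 3 in total.

3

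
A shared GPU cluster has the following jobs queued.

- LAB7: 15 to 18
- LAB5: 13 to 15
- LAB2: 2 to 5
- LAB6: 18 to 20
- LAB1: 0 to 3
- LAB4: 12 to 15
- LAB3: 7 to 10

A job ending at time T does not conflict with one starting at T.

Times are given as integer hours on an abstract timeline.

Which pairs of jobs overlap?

LAB1 & LAB2, LAB4 & LAB5

Two intervals overlap when each starts before the other ends.
Sorted by start: LAB1, LAB2, LAB3, LAB4, LAB5, LAB7, LAB6.
LAB2 starts before LAB1 ends → LAB1 and LAB2 overlap.
LAB3 starts after LAB1 ends, so nothing later overlaps LAB1 either.
LAB3 starts after LAB2 ends, so nothing later overlaps LAB2 either.
LAB4 starts after LAB3 ends, so nothing later overlaps LAB3 either.
LAB5 starts before LAB4 ends → LAB4 and LAB5 overlap.
LAB7 starts exactly when LAB4 ends (back-to-back, no overlap), so nothing later overlaps LAB4 either.
LAB7 starts exactly when LAB5 ends (back-to-back, no overlap), so nothing later overlaps LAB5 either.
LAB6 starts exactly when LAB7 ends (back-to-back, no overlap).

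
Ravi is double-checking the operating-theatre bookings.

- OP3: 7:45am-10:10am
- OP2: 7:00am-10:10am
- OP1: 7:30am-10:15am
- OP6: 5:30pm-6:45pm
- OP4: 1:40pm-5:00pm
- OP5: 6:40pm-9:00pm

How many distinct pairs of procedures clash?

4

Sorted by start: OP2, OP1, OP3, OP4, OP6, OP5.
OP1 starts before OP2 ends → OP2 and OP1 overlap.
OP3 starts before OP2 ends → OP2 and OP3 overlap.
OP4 starts after OP2 ends, so OP2 has no further overlaps.
OP3 starts before OP1 ends → OP1 and OP3 overlap.
OP4 starts after OP1 ends, so OP1 has no further overlaps.
OP4 starts after OP3 ends, so OP3 has no further overlaps.
OP6 starts after OP4 ends, so OP4 has no further overlaps.
OP5 starts before OP6 ends → OP6 and OP5 overlap.
Overlapping pairs: OP1 & OP2, OP1 & OP3, OP2 & OP3, OP5 & OP6 — 4 in total.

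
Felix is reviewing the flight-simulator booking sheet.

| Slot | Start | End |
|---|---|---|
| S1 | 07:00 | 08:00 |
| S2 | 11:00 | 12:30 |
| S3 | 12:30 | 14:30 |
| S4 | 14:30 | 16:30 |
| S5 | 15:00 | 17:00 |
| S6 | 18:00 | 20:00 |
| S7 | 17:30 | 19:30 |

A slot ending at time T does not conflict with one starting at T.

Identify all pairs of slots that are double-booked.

Sorted by start: S1, S2, S3, S4, S5, S7, S6.
S2 starts after S1 ends, so S1 has no further overlaps.
S3 starts exactly when S2 ends (back-to-back, no overlap), so S2 has no further overlaps.
S4 starts exactly when S3 ends (back-to-back, no overlap), so S3 has no further overlaps.
S5 starts before S4 ends → S4 and S5 overlap.
S7 starts after S4 ends, so S4 has no further overlaps.
S7 starts after S5 ends, so S5 has no further overlaps.
S6 starts before S7 ends → S7 and S6 overlap.

S4 & S5, S6 & S7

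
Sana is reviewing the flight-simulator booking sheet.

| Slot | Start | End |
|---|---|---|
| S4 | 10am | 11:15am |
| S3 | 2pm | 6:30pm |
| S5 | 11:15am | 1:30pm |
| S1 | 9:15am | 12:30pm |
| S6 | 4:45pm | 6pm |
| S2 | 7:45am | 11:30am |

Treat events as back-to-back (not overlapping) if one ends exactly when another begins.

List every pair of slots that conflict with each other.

S1 & S2, S1 & S4, S1 & S5, S2 & S4, S2 & S5, S3 & S6

Two intervals overlap when each starts before the other ends.
Sorted by start: S2, S1, S4, S5, S3, S6.
S1 starts before S2 ends → S2 and S1 overlap.
S4 starts before S2 ends → S2 and S4 overlap.
S5 starts before S2 ends → S2 and S5 overlap.
S3 starts after S2 ends — done with S2.
S4 starts before S1 ends → S1 and S4 overlap.
S5 starts before S1 ends → S1 and S5 overlap.
S3 starts after S1 ends — done with S1.
S5 starts exactly when S4 ends (back-to-back, no overlap) — done with S4.
S3 starts after S5 ends — done with S5.
S6 starts before S3 ends → S3 and S6 overlap.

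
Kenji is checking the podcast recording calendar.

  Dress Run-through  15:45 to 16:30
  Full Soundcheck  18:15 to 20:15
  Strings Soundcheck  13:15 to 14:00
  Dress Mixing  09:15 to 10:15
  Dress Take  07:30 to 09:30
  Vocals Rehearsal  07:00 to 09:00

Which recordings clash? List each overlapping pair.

Dress Mixing & Dress Take, Dress Take & Vocals Rehearsal

Two intervals overlap when each starts before the other ends.
Sorted by start: Vocals Rehearsal, Dress Take, Dress Mixing, Strings Soundcheck, Dress Run-through, Full Soundcheck.
Dress Take starts before Vocals Rehearsal ends → Vocals Rehearsal and Dress Take overlap.
Dress Mixing starts after Vocals Rehearsal ends; Vocals Rehearsal is clear from here.
Dress Mixing starts before Dress Take ends → Dress Take and Dress Mixing overlap.
Strings Soundcheck starts after Dress Take ends; Dress Take is clear from here.
Strings Soundcheck starts after Dress Mixing ends; Dress Mixing is clear from here.
Dress Run-through starts after Strings Soundcheck ends; Strings Soundcheck is clear from here.
Full Soundcheck starts after Dress Run-through ends.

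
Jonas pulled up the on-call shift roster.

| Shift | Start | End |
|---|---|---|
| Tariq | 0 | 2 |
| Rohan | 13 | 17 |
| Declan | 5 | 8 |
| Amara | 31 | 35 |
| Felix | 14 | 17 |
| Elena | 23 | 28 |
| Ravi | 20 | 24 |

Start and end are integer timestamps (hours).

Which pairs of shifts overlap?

Elena & Ravi, Felix & Rohan

Sorted by start: Tariq, Declan, Rohan, Felix, Ravi, Elena, Amara.
Declan starts after Tariq ends, so nothing later overlaps Tariq either.
Rohan starts after Declan ends, so nothing later overlaps Declan either.
Felix starts before Rohan ends → Rohan and Felix overlap.
Ravi starts after Rohan ends, so nothing later overlaps Rohan either.
Ravi starts after Felix ends, so nothing later overlaps Felix either.
Elena starts before Ravi ends → Ravi and Elena overlap.
Amara starts after Ravi ends.
Amara starts after Elena ends.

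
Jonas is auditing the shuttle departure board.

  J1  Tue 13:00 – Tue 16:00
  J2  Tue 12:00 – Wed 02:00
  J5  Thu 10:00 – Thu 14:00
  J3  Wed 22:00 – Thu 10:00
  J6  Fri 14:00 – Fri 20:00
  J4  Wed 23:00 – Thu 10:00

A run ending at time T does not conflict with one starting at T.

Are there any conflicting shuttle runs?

Yes

Check each pair: they overlap iff neither finishes before the other starts.
Sorted by start: J2, J1, J3, J4, J5, J6.
J1 starts before J2 ends → J2 and J1 overlap.
That's a conflict, so the schedule is not conflict-free.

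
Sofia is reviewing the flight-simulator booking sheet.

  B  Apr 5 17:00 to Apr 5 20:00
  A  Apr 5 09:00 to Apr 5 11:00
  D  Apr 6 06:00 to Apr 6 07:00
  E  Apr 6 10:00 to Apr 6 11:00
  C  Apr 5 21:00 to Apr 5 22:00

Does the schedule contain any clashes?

No

Sorted by start: A, B, C, D, E.
B starts after A ends, so A has no further overlaps.
C starts after B ends, so B has no further overlaps.
D starts after C ends, so C has no further overlaps.
E starts after D ends.
Every pair is clear; the schedule has no overlaps.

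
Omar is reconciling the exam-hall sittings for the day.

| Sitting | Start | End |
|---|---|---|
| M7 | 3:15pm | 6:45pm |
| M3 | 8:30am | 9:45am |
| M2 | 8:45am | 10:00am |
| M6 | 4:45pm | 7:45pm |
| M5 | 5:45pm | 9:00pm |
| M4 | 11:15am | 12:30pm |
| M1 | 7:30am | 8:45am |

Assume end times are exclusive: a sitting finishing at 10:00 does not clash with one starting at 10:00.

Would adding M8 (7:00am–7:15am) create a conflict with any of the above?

M1: starts 7:30am at or after M8 ends 7:15am → clear.
M3: starts 8:30am at or after M8 ends 7:15am → clear.
M2: starts 8:45am at or after M8 ends 7:15am → clear.
M4: starts 11:15am at or after M8 ends 7:15am → clear.
M7: starts 3:15pm at or after M8 ends 7:15am → clear.
M6: starts 4:45pm at or after M8 ends 7:15am → clear.
M5: starts 5:45pm at or after M8 ends 7:15am → clear.

No — it doesn't clash with anything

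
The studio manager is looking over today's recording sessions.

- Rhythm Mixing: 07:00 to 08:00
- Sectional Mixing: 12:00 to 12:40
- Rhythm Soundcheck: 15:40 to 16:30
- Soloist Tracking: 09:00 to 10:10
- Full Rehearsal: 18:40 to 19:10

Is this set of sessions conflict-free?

Yes

Sorted by start: Rhythm Mixing, Soloist Tracking, Sectional Mixing, Rhythm Soundcheck, Full Rehearsal.
Soloist Tracking starts after Rhythm Mixing ends, so Rhythm Mixing has no further overlaps.
Sectional Mixing starts after Soloist Tracking ends, so Soloist Tracking has no further overlaps.
Rhythm Soundcheck starts after Sectional Mixing ends, so Sectional Mixing has no further overlaps.
Full Rehearsal starts after Rhythm Soundcheck ends.
Every pair is clear; the schedule has no overlaps.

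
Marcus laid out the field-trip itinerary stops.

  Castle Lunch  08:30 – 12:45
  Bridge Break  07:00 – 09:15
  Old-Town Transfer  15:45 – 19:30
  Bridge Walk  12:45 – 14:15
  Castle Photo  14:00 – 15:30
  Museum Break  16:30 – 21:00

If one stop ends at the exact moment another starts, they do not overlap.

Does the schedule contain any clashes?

Sorted by start: Bridge Break, Castle Lunch, Bridge Walk, Castle Photo, Old-Town Transfer, Museum Break.
Castle Lunch starts before Bridge Break ends → Bridge Break and Castle Lunch overlap.
That's a conflict, so the schedule is not conflict-free.

Yes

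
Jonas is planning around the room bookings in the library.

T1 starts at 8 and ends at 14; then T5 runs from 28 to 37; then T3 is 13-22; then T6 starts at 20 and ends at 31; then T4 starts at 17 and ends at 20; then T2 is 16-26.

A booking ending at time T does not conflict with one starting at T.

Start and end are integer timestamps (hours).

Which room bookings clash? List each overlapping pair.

T1 & T3, T2 & T3, T2 & T4, T2 & T6, T3 & T4, T3 & T6, T5 & T6

Sorted by start: T1, T3, T2, T4, T6, T5.
T3 starts before T1 ends → T1 and T3 overlap.
T2 starts after T1 ends, so T1 has no further overlaps.
T2 starts before T3 ends → T3 and T2 overlap.
T4 starts before T3 ends → T3 and T4 overlap.
T6 starts before T3 ends → T3 and T6 overlap.
T5 starts after T3 ends.
T4 starts before T2 ends → T2 and T4 overlap.
T6 starts before T2 ends → T2 and T6 overlap.
T5 starts after T2 ends.
T6 starts exactly when T4 ends (back-to-back, no overlap), so T4 has no further overlaps.
T5 starts before T6 ends → T6 and T5 overlap.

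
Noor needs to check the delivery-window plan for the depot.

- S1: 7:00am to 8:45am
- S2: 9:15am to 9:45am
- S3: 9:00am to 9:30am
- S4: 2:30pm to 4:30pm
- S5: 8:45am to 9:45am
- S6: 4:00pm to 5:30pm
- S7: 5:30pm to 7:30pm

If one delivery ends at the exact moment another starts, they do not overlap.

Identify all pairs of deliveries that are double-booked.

Two intervals overlap when each starts before the other ends.
Sorted by start: S1, S5, S3, S2, S4, S6, S7.
S5 starts exactly when S1 ends (back-to-back, no overlap), so nothing later overlaps S1 either.
S3 starts before S5 ends → S5 and S3 overlap.
S2 starts before S5 ends → S5 and S2 overlap.
S4 starts after S5 ends, so nothing later overlaps S5 either.
S2 starts before S3 ends → S3 and S2 overlap.
S4 starts after S3 ends, so nothing later overlaps S3 either.
S4 starts after S2 ends, so nothing later overlaps S2 either.
S6 starts before S4 ends → S4 and S6 overlap.
S7 starts after S4 ends.
S7 starts exactly when S6 ends (back-to-back, no overlap).

S2 & S3, S2 & S5, S3 & S5, S4 & S6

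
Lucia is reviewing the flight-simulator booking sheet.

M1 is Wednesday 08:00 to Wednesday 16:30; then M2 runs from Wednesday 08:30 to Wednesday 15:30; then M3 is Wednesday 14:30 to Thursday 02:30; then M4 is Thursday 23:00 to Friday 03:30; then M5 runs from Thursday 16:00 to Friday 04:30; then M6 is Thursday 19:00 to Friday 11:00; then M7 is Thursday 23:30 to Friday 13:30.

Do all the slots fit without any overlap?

Sorted by start: M1, M2, M3, M5, M6, M4, M7.
M2 starts before M1 ends → M1 and M2 overlap.
That's a conflict, so the schedule is not conflict-free.

No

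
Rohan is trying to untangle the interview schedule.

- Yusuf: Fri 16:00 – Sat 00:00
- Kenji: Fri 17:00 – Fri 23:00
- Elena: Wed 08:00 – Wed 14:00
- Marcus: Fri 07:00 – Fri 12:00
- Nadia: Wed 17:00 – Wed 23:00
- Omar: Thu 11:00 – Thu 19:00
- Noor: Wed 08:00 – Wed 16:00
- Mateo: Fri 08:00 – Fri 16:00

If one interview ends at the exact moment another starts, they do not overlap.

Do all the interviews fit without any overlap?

No

Sorted by start: Elena, Noor, Nadia, Omar, Marcus, Mateo, Yusuf, Kenji.
Noor starts before Elena ends → Elena and Noor overlap.
That's a conflict, so the schedule is not conflict-free.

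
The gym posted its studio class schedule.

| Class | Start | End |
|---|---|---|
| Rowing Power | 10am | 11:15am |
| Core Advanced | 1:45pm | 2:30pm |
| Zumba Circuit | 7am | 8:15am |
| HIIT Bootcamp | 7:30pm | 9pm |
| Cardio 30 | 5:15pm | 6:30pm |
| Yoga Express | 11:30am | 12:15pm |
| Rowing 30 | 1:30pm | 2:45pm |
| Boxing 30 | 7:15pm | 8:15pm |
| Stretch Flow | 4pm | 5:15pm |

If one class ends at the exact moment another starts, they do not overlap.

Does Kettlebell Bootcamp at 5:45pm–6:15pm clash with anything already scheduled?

Yes — it overlaps Cardio 30

Zumba Circuit: ends 8:15am at or before Kettlebell Bootcamp starts 5:45pm → clear.
Rowing Power: ends 11:15am at or before Kettlebell Bootcamp starts 5:45pm → clear.
Yoga Express: ends 12:15pm at or before Kettlebell Bootcamp starts 5:45pm → clear.
Rowing 30: ends 2:45pm at or before Kettlebell Bootcamp starts 5:45pm → clear.
Core Advanced: ends 2:30pm at or before Kettlebell Bootcamp starts 5:45pm → clear.
Stretch Flow: ends 5:15pm at or before Kettlebell Bootcamp starts 5:45pm → clear.
Cardio 30: starts 5:15pm before Kettlebell Bootcamp ends 6:15pm, and ends 6:30pm after Kettlebell Bootcamp starts 5:45pm → overlap.
Boxing 30: starts 7:15pm at or after Kettlebell Bootcamp ends 6:15pm → clear.
HIIT Bootcamp: starts 7:30pm at or after Kettlebell Bootcamp ends 6:15pm → clear.
Kettlebell Bootcamp overlaps Cardio 30.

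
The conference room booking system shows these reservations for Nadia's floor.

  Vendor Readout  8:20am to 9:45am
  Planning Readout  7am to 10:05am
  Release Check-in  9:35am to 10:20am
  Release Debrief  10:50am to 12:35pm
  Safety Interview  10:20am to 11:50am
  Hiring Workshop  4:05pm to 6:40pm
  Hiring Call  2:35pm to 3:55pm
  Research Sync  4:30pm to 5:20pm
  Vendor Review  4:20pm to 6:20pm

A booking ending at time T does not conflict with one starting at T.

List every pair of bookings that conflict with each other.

Hiring Workshop & Research Sync, Hiring Workshop & Vendor Review, Planning Readout & Release Check-in, Planning Readout & Vendor Readout, Release Check-in & Vendor Readout, Release Debrief & Safety Interview, Research Sync & Vendor Review

Sorted by start: Planning Readout, Vendor Readout, Release Check-in, Safety Interview, Release Debrief, Hiring Call, Hiring Workshop, Vendor Review, Research Sync.
Vendor Readout starts before Planning Readout ends → Planning Readout and Vendor Readout overlap.
Release Check-in starts before Planning Readout ends → Planning Readout and Release Check-in overlap.
Safety Interview starts after Planning Readout ends, so Planning Readout has no further overlaps.
Release Check-in starts before Vendor Readout ends → Vendor Readout and Release Check-in overlap.
Safety Interview starts after Vendor Readout ends, so Vendor Readout has no further overlaps.
Safety Interview starts exactly when Release Check-in ends (back-to-back, no overlap), so Release Check-in has no further overlaps.
Release Debrief starts before Safety Interview ends → Safety Interview and Release Debrief overlap.
Hiring Call starts after Safety Interview ends, so Safety Interview has no further overlaps.
Hiring Call starts after Release Debrief ends, so Release Debrief has no further overlaps.
Hiring Workshop starts after Hiring Call ends, so Hiring Call has no further overlaps.
Vendor Review starts before Hiring Workshop ends → Hiring Workshop and Vendor Review overlap.
Research Sync starts before Hiring Workshop ends → Hiring Workshop and Research Sync overlap.
Research Sync starts before Vendor Review ends → Vendor Review and Research Sync overlap.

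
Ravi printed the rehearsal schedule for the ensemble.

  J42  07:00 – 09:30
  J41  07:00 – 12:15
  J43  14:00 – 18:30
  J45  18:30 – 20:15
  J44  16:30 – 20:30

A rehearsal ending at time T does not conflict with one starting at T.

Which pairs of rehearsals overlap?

Sorted by start: J41, J42, J43, J44, J45.
J42 starts before J41 ends → J41 and J42 overlap.
J43 starts after J41 ends — done with J41.
J43 starts after J42 ends — done with J42.
J44 starts before J43 ends → J43 and J44 overlap.
J45 starts exactly when J43 ends (back-to-back, no overlap).
J45 starts before J44 ends → J44 and J45 overlap.

J41 & J42, J43 & J44, J44 & J45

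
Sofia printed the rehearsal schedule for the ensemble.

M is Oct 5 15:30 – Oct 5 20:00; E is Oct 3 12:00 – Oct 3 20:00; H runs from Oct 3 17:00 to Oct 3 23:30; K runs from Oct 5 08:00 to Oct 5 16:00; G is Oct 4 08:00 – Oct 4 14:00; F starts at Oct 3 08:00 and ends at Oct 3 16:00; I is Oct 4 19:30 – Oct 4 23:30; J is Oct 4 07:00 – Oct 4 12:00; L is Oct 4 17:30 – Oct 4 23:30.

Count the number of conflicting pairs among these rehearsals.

5

Two intervals overlap when each starts before the other ends.
Sorted by start: F, E, H, J, G, L, I, K, M.
E starts before F ends → F and E overlap.
H starts after F ends — done with F.
H starts before E ends → E and H overlap.
J starts after E ends — done with E.
J starts after H ends — done with H.
G starts before J ends → J and G overlap.
L starts after J ends — done with J.
L starts after G ends — done with G.
I starts before L ends → L and I overlap.
K starts after L ends — done with L.
K starts after I ends — done with I.
M starts before K ends → K and M overlap.
Overlapping pairs: E & F, E & H, G & J, I & L, K & M — 5 in total.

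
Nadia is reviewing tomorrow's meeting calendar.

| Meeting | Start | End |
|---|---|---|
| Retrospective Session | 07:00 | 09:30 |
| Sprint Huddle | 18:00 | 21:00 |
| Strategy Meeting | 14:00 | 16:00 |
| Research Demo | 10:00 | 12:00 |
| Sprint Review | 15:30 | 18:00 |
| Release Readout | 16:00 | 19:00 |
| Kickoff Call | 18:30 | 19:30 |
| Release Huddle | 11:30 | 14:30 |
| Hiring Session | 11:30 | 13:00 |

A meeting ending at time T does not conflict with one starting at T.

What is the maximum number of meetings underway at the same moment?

3

Sort all start/end points and keep a running count:
07:00 start Retrospective Session → 1
09:30 end Retrospective Session → 0
10:00 start Research Demo → 1
11:30 start Hiring Session → 2
11:30 start Release Huddle → 3
12:00 end Research Demo → 2
13:00 end Hiring Session → 1
14:00 start Strategy Meeting → 2
14:30 end Release Huddle → 1
15:30 start Sprint Review → 2
16:00 end Strategy Meeting → 1
16:00 start Release Readout → 2
18:00 end Sprint Review → 1
18:00 start Sprint Huddle → 2
18:30 start Kickoff Call → 3
19:00 end Release Readout → 2
19:30 end Kickoff Call → 1
21:00 end Sprint Huddle → 0
Peak is 3, at 11:30 (Hiring Session, Release Huddle, Research Demo).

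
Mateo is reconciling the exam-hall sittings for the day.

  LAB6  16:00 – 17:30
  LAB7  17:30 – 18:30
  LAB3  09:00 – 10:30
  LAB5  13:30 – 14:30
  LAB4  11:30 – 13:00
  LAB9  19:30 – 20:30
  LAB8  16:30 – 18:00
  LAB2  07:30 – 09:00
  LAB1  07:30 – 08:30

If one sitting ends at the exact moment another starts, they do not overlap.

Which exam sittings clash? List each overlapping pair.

LAB1 & LAB2, LAB6 & LAB8, LAB7 & LAB8

Sorted by start: LAB1, LAB2, LAB3, LAB4, LAB5, LAB6, LAB8, LAB7, LAB9.
LAB2 starts before LAB1 ends → LAB1 and LAB2 overlap.
LAB3 starts after LAB1 ends, so LAB1 has no further overlaps.
LAB3 starts exactly when LAB2 ends (back-to-back, no overlap), so LAB2 has no further overlaps.
LAB4 starts after LAB3 ends, so LAB3 has no further overlaps.
LAB5 starts after LAB4 ends, so LAB4 has no further overlaps.
LAB6 starts after LAB5 ends, so LAB5 has no further overlaps.
LAB8 starts before LAB6 ends → LAB6 and LAB8 overlap.
LAB7 starts exactly when LAB6 ends (back-to-back, no overlap), so LAB6 has no further overlaps.
LAB7 starts before LAB8 ends → LAB8 and LAB7 overlap.
LAB9 starts after LAB8 ends.
LAB9 starts after LAB7 ends.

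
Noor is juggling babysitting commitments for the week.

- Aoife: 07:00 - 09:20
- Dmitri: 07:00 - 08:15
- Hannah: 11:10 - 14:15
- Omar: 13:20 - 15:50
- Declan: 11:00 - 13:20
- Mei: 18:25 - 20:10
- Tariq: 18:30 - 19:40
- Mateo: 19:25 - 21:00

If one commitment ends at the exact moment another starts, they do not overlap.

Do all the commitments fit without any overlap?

No

Sorted by start: Aoife, Dmitri, Declan, Hannah, Omar, Mei, Tariq, Mateo.
Dmitri starts before Aoife ends → Aoife and Dmitri overlap.
That's a conflict, so the schedule is not conflict-free.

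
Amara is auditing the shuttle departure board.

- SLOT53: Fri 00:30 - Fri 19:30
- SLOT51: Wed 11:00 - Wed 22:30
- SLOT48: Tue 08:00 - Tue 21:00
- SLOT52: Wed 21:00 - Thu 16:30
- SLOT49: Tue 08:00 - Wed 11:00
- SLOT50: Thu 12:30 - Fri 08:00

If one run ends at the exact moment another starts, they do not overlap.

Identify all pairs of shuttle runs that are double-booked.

Sorted by start: SLOT48, SLOT49, SLOT51, SLOT52, SLOT50, SLOT53.
SLOT49 starts before SLOT48 ends → SLOT48 and SLOT49 overlap.
SLOT51 starts after SLOT48 ends, so SLOT48 has no further overlaps.
SLOT51 starts exactly when SLOT49 ends (back-to-back, no overlap), so SLOT49 has no further overlaps.
SLOT52 starts before SLOT51 ends → SLOT51 and SLOT52 overlap.
SLOT50 starts after SLOT51 ends, so SLOT51 has no further overlaps.
SLOT50 starts before SLOT52 ends → SLOT52 and SLOT50 overlap.
SLOT53 starts after SLOT52 ends.
SLOT53 starts before SLOT50 ends → SLOT50 and SLOT53 overlap.

SLOT48 & SLOT49, SLOT50 & SLOT52, SLOT50 & SLOT53, SLOT51 & SLOT52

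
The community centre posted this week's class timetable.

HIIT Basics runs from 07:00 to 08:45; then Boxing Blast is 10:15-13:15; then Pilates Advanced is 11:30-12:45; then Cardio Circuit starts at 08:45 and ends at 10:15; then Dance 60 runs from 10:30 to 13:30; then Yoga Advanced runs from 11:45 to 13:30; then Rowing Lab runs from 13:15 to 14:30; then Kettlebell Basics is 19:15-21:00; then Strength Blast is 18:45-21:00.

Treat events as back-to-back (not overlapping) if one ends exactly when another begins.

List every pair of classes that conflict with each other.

Sorted by start: HIIT Basics, Cardio Circuit, Boxing Blast, Dance 60, Pilates Advanced, Yoga Advanced, Rowing Lab, Strength Blast, Kettlebell Basics.
Cardio Circuit starts exactly when HIIT Basics ends (back-to-back, no overlap) — done with HIIT Basics.
Boxing Blast starts exactly when Cardio Circuit ends (back-to-back, no overlap) — done with Cardio Circuit.
Dance 60 starts before Boxing Blast ends → Boxing Blast and Dance 60 overlap.
Pilates Advanced starts before Boxing Blast ends → Boxing Blast and Pilates Advanced overlap.
Yoga Advanced starts before Boxing Blast ends → Boxing Blast and Yoga Advanced overlap.
Rowing Lab starts exactly when Boxing Blast ends (back-to-back, no overlap) — done with Boxing Blast.
Pilates Advanced starts before Dance 60 ends → Dance 60 and Pilates Advanced overlap.
Yoga Advanced starts before Dance 60 ends → Dance 60 and Yoga Advanced overlap.
Rowing Lab starts before Dance 60 ends → Dance 60 and Rowing Lab overlap.
Strength Blast starts after Dance 60 ends — done with Dance 60.
Yoga Advanced starts before Pilates Advanced ends → Pilates Advanced and Yoga Advanced overlap.
Rowing Lab starts after Pilates Advanced ends — done with Pilates Advanced.
Rowing Lab starts before Yoga Advanced ends → Yoga Advanced and Rowing Lab overlap.
Strength Blast starts after Yoga Advanced ends — done with Yoga Advanced.
Strength Blast starts after Rowing Lab ends — done with Rowing Lab.
Kettlebell Basics starts before Strength Blast ends → Strength Blast and Kettlebell Basics overlap.

Boxing Blast & Dance 60, Boxing Blast & Pilates Advanced, Boxing Blast & Yoga Advanced, Dance 60 & Pilates Advanced, Dance 60 & Rowing Lab, Dance 60 & Yoga Advanced, Kettlebell Basics & Strength Blast, Pilates Advanced & Yoga Advanced, Rowing Lab & Yoga Advanced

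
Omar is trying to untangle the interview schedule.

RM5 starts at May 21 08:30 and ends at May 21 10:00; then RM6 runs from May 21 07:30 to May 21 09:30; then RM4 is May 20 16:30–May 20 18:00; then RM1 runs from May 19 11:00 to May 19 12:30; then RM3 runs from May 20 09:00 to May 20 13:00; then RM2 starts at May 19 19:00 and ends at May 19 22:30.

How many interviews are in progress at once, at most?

Walk through starts and ends in time order (an end at T is processed before a start at T):
May 19 11:00 start RM1 → 1
May 19 12:30 end RM1 → 0
May 19 19:00 start RM2 → 1
May 19 22:30 end RM2 → 0
May 20 09:00 start RM3 → 1
May 20 13:00 end RM3 → 0
May 20 16:30 start RM4 → 1
May 20 18:00 end RM4 → 0
May 21 07:30 start RM6 → 1
May 21 08:30 start RM5 → 2
May 21 09:30 end RM6 → 1
May 21 10:00 end RM5 → 0
Peak is 2, at May 21 08:30 (RM5, RM6).

2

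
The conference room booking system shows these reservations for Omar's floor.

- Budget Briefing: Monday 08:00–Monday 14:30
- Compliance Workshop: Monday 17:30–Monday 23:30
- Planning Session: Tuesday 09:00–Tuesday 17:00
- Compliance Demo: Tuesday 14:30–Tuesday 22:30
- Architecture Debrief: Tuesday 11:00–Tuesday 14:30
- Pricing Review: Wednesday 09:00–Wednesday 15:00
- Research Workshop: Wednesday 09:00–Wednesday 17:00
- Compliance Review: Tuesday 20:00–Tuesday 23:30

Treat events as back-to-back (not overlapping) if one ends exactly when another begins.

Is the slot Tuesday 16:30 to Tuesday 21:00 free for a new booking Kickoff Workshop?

Budget Briefing: ends Monday 14:30 at or before Kickoff Workshop starts Tuesday 16:30 → clear.
Compliance Workshop: ends Monday 23:30 at or before Kickoff Workshop starts Tuesday 16:30 → clear.
Planning Session: starts Tuesday 09:00 before Kickoff Workshop ends Tuesday 21:00, and ends Tuesday 17:00 after Kickoff Workshop starts Tuesday 16:30 → overlap.
Architecture Debrief: ends Tuesday 14:30 at or before Kickoff Workshop starts Tuesday 16:30 → clear.
Compliance Demo: starts Tuesday 14:30 before Kickoff Workshop ends Tuesday 21:00, and ends Tuesday 22:30 after Kickoff Workshop starts Tuesday 16:30 → overlap.
Compliance Review: starts Tuesday 20:00 before Kickoff Workshop ends Tuesday 21:00, and ends Tuesday 23:30 after Kickoff Workshop starts Tuesday 16:30 → overlap.
Pricing Review: starts Wednesday 09:00 at or after Kickoff Workshop ends Tuesday 21:00 → clear.
Research Workshop: starts Wednesday 09:00 at or after Kickoff Workshop ends Tuesday 21:00 → clear.
Kickoff Workshop overlaps Planning Session, Compliance Demo, Compliance Review.

No — it overlaps Compliance Demo, Compliance Review, Planning Session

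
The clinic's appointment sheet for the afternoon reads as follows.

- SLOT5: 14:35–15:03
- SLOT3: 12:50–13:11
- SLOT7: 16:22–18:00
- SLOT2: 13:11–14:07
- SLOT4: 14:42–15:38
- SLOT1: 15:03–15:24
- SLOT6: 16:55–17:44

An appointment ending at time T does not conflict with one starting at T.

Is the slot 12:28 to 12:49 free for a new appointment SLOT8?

SLOT3: starts 12:50 at or after SLOT8 ends 12:49 → clear.
SLOT2: starts 13:11 at or after SLOT8 ends 12:49 → clear.
SLOT5: starts 14:35 at or after SLOT8 ends 12:49 → clear.
SLOT4: starts 14:42 at or after SLOT8 ends 12:49 → clear.
SLOT1: starts 15:03 at or after SLOT8 ends 12:49 → clear.
SLOT7: starts 16:22 at or after SLOT8 ends 12:49 → clear.
SLOT6: starts 16:55 at or after SLOT8 ends 12:49 → clear.

Yes — the slot is free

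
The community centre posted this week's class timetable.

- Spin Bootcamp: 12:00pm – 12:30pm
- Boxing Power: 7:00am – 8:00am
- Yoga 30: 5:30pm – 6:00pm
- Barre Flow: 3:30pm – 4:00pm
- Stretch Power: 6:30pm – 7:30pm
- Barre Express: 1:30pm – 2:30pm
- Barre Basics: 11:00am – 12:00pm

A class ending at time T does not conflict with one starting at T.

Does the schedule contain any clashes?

Check each pair: they overlap iff neither finishes before the other starts.
Sorted by start: Boxing Power, Barre Basics, Spin Bootcamp, Barre Express, Barre Flow, Yoga 30, Stretch Power.
Barre Basics starts after Boxing Power ends, so Boxing Power has no further overlaps.
Spin Bootcamp starts exactly when Barre Basics ends (back-to-back, no overlap), so Barre Basics has no further overlaps.
Barre Express starts after Spin Bootcamp ends, so Spin Bootcamp has no further overlaps.
Barre Flow starts after Barre Express ends, so Barre Express has no further overlaps.
Yoga 30 starts after Barre Flow ends, so Barre Flow has no further overlaps.
Stretch Power starts after Yoga 30 ends.
Every pair is clear; the schedule has no overlaps.

No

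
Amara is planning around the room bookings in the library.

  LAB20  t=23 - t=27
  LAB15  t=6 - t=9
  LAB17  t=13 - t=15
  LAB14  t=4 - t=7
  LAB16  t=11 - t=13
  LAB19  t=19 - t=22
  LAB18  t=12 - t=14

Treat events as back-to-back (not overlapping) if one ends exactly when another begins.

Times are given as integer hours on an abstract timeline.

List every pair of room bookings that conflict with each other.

Sorted by start: LAB14, LAB15, LAB16, LAB18, LAB17, LAB19, LAB20.
LAB15 starts before LAB14 ends → LAB14 and LAB15 overlap.
LAB16 starts after LAB14 ends, so nothing later overlaps LAB14 either.
LAB16 starts after LAB15 ends, so nothing later overlaps LAB15 either.
LAB18 starts before LAB16 ends → LAB16 and LAB18 overlap.
LAB17 starts exactly when LAB16 ends (back-to-back, no overlap), so nothing later overlaps LAB16 either.
LAB17 starts before LAB18 ends → LAB18 and LAB17 overlap.
LAB19 starts after LAB18 ends, so nothing later overlaps LAB18 either.
LAB19 starts after LAB17 ends, so nothing later overlaps LAB17 either.
LAB20 starts after LAB19 ends.

LAB14 & LAB15, LAB16 & LAB18, LAB17 & LAB18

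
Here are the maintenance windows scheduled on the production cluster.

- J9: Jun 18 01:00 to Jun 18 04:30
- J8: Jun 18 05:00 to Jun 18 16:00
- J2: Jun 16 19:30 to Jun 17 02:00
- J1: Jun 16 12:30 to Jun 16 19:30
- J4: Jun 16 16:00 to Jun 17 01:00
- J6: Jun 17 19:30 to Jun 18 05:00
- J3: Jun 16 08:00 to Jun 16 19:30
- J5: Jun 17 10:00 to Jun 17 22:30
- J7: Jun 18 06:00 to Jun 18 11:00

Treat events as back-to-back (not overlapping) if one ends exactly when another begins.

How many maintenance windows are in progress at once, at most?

3

Walk through starts and ends in time order (an end at T is processed before a start at T):
Jun 16 08:00 start J3 → 1
Jun 16 12:30 start J1 → 2
Jun 16 16:00 start J4 → 3
Jun 16 19:30 end J1 → 2
Jun 16 19:30 end J3 → 1
Jun 16 19:30 start J2 → 2
Jun 17 01:00 end J4 → 1
Jun 17 02:00 end J2 → 0
Jun 17 10:00 start J5 → 1
Jun 17 19:30 start J6 → 2
Jun 17 22:30 end J5 → 1
Jun 18 01:00 start J9 → 2
Jun 18 04:30 end J9 → 1
Jun 18 05:00 end J6 → 0
Jun 18 05:00 start J8 → 1
Jun 18 06:00 start J7 → 2
Jun 18 11:00 end J7 → 1
Jun 18 16:00 end J8 → 0
Peak is 3, at Jun 16 16:00 (J1, J3, J4).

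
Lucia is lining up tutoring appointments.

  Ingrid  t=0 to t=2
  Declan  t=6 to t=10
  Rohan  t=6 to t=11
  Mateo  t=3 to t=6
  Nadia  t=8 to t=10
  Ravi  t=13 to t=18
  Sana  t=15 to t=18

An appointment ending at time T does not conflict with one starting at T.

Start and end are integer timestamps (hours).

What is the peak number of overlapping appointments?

Sweep the timeline, counting +1 at each start and −1 at each end (ends before starts at a tie):
t=0 start Ingrid → 1
t=2 end Ingrid → 0
t=3 start Mateo → 1
t=6 end Mateo → 0
t=6 start Declan → 1
t=6 start Rohan → 2
t=8 start Nadia → 3
t=10 end Declan → 2
t=10 end Nadia → 1
t=11 end Rohan → 0
t=13 start Ravi → 1
t=15 start Sana → 2
t=18 end Ravi → 1
t=18 end Sana → 0
Peak is 3, at t=8 (Declan, Nadia, Rohan).

3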